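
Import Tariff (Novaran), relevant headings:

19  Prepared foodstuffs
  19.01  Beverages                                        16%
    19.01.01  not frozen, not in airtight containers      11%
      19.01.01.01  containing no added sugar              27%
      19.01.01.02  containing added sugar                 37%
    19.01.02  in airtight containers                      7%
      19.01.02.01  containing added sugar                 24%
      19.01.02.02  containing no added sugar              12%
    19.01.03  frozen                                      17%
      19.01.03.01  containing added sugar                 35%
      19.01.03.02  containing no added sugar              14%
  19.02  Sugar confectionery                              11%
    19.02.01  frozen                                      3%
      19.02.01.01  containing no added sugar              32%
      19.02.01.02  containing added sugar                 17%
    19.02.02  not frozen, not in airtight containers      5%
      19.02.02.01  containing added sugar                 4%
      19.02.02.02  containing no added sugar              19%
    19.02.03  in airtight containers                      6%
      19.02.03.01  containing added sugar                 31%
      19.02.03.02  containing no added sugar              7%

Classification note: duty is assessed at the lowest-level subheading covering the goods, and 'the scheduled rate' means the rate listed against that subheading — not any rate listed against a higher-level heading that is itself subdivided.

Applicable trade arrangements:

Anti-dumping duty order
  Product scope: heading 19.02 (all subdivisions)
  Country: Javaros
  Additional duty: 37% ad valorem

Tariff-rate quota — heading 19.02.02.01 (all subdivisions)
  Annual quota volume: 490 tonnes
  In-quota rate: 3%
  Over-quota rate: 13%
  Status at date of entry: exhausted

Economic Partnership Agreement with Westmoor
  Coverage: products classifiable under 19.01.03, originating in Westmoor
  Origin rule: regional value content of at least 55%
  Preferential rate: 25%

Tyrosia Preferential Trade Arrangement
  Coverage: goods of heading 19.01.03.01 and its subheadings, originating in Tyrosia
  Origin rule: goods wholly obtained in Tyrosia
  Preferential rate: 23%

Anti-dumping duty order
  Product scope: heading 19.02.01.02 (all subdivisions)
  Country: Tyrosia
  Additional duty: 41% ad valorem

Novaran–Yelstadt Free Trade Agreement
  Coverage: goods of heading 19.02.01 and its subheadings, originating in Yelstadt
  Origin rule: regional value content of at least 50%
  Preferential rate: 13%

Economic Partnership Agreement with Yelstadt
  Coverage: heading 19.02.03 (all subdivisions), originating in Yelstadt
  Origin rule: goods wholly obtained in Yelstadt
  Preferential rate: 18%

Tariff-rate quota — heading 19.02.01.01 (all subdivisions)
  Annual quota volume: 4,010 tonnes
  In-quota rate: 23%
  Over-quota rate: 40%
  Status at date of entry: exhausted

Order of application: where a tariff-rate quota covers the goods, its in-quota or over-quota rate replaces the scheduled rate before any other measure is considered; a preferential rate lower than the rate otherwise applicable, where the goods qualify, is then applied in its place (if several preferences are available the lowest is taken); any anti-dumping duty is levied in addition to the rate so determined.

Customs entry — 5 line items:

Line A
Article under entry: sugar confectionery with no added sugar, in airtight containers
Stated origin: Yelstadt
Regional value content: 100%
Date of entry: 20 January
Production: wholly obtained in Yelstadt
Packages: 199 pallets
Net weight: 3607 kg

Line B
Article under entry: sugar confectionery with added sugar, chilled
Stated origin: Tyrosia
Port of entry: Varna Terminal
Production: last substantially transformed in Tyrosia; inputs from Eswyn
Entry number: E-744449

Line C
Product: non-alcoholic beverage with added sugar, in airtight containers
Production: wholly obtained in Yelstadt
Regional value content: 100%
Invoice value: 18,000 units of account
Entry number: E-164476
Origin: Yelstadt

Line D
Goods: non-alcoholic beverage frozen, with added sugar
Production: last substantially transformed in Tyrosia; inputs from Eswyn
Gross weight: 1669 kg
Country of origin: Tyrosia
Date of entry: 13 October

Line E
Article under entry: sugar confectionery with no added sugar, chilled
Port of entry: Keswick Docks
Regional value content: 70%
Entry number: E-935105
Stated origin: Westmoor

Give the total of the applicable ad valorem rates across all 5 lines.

98%

Line A: sugar confectionery → 19.02; in airtight containers → 19.02.03; with no added sugar → 19.02.03.02. Scheduled 7%. Yelstadt agreement on 19.02.01: 19.02.03.02 not covered; Yelstadt agreement on 19.02.03: wholly obtained → 18% available; preference 18% not lower than 7% → no reduction. → 7%.
Line B: sugar confectionery → 19.02; chilled → 19.02.02; with added sugar → 19.02.02.01. Scheduled 4%. quota on 19.02.02.01 exhausted → over-quota 13%; Tyrosia agreement on 19.01.03.01: 19.02.02.01 not covered. → 13%.
Line C: non-alcoholic beverage → 19.01; in airtight containers → 19.01.02; with added sugar → 19.01.02.01. Scheduled 24%. Yelstadt agreement on 19.02.01: 19.01.02.01 not covered; Yelstadt agreement on 19.02.03: 19.01.02.01 not covered. → 24%.
Line D: non-alcoholic beverage → 19.01; frozen → 19.01.03; with added sugar → 19.01.03.01. Scheduled 35%. Tyrosia agreement on 19.01.03.01: not wholly obtained. → 35%.
Line E: sugar confectionery → 19.02; chilled → 19.02.02; with no added sugar → 19.02.02.02. Scheduled 19%. Westmoor agreement on 19.01.03: 19.02.02.02 not covered. → 19%.
Sum: 7% + 13% + 24% + 35% + 19% = 98%.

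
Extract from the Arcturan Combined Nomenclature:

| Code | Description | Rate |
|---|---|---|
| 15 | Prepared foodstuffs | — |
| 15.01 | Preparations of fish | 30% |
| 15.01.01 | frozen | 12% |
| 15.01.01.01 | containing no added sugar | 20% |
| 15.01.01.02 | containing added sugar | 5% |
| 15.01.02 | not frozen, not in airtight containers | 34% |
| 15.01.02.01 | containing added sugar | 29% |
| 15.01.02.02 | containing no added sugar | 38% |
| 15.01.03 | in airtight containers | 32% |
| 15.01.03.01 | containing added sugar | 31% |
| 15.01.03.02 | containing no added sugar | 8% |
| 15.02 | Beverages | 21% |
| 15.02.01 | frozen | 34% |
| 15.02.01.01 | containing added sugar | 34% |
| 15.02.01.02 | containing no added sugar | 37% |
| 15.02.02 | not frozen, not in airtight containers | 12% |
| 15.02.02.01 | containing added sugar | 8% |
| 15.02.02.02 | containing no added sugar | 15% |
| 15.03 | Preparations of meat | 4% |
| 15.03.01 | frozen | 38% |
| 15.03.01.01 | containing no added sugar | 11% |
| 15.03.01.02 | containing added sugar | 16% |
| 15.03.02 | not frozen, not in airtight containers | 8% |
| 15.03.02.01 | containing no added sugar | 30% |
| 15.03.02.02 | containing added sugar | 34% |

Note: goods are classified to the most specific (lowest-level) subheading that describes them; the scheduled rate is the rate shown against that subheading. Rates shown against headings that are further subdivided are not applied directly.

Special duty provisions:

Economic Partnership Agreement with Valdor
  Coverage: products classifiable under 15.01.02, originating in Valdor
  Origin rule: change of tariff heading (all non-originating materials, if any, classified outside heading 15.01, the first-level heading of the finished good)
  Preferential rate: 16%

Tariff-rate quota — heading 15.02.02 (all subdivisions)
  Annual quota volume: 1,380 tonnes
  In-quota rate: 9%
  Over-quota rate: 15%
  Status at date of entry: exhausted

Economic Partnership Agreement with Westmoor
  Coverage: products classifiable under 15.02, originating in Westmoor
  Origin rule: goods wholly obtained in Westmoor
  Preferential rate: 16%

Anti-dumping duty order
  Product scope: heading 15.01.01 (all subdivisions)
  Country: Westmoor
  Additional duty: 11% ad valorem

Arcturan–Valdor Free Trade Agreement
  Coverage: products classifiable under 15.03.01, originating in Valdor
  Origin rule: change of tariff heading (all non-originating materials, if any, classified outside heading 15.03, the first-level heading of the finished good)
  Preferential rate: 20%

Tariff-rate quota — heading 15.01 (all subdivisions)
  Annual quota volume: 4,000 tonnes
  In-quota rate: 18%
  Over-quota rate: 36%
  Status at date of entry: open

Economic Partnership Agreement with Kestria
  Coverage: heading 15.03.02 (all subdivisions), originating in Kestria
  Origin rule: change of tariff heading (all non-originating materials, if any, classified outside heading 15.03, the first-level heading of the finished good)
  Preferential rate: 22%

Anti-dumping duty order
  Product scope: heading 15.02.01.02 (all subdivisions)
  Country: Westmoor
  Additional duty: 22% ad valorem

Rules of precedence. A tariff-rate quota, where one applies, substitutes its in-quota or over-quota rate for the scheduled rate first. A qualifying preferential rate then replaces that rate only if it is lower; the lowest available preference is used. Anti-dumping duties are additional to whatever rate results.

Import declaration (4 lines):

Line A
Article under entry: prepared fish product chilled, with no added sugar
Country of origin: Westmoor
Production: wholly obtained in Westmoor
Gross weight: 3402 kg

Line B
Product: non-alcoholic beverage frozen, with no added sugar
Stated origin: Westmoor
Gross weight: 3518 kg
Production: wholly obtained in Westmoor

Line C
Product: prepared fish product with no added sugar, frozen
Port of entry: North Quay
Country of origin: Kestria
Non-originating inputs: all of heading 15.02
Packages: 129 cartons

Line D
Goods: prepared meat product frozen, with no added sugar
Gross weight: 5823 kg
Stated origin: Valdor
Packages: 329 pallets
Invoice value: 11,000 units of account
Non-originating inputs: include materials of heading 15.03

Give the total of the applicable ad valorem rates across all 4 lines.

Line A: prepared fish product → 15.01; chilled → 15.01.02; with no added sugar → 15.01.02.02. Scheduled 38%. quota on 15.01 open → in-quota 18%; Westmoor agreement on 15.02: 15.01.02.02 not covered. → 18%.
Line B: non-alcoholic beverage → 15.02; frozen → 15.02.01; with no added sugar → 15.02.01.02. Scheduled 37%. Westmoor agreement on 15.02: wholly obtained → 16% available; preferential 16%; anti-dumping (Westmoor, 15.02.01.02): +22%; total 16% + 22% = 38%. → 38%.
Line C: prepared fish product → 15.01; frozen → 15.01.01; with no added sugar → 15.01.01.01. Scheduled 20%. quota on 15.01 open → in-quota 18%; Kestria agreement on 15.03.02: 15.01.01.01 not covered. → 18%.
Line D: prepared meat product → 15.03; frozen → 15.03.01; with no added sugar → 15.03.01.01. Scheduled 11%. Valdor agreement on 15.01.02: 15.03.01.01 not covered; Valdor agreement on 15.03.01: CTH not met. → 11%.
Sum: 18% + 38% + 18% + 11% = 85%.

85%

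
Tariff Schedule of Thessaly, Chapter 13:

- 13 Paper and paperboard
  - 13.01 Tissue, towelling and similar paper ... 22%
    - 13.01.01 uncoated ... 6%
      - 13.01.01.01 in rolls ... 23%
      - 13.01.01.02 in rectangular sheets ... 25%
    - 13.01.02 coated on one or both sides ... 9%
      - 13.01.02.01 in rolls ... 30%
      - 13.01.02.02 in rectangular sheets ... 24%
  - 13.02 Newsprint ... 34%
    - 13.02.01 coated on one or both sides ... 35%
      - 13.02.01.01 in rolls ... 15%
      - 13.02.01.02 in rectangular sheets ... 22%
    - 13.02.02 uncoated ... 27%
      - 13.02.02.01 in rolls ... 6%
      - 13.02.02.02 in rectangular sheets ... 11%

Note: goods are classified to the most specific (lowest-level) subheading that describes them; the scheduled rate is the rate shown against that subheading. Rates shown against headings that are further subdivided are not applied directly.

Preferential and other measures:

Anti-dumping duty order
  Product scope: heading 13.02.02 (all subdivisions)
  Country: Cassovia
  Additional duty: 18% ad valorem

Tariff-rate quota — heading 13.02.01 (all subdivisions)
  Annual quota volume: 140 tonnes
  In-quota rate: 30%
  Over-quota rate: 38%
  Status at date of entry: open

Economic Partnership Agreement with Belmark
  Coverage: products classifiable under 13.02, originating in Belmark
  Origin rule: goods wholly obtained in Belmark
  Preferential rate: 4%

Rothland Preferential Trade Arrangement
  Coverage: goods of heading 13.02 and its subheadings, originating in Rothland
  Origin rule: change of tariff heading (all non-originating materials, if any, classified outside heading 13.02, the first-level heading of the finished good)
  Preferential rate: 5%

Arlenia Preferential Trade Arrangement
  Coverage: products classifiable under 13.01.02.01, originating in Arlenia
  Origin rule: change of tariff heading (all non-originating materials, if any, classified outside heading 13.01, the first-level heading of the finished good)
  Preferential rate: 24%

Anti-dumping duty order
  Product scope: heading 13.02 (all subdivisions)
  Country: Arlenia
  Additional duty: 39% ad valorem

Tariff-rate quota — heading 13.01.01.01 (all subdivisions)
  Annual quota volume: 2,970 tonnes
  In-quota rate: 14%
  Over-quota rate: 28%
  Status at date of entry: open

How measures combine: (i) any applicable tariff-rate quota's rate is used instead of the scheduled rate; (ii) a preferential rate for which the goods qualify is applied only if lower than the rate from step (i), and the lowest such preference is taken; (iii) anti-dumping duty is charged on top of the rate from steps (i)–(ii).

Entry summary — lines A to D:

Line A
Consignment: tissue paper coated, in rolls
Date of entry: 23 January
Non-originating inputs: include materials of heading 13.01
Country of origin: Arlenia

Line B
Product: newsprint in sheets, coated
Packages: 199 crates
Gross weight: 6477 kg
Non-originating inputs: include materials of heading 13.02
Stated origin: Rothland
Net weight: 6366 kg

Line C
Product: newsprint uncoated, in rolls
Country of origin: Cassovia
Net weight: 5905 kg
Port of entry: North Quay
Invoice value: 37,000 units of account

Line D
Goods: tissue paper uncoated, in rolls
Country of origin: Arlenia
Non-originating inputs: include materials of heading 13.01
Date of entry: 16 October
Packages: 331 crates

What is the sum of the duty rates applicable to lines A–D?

Line A: tissue paper → 13.01; coated → 13.01.02; in rolls → 13.01.02.01. Scheduled 30%. Arlenia agreement on 13.01.02.01: CTH not met. → 30%.
Line B: newsprint → 13.02; coated → 13.02.01; in sheets → 13.02.01.02. Scheduled 22%. quota on 13.02.01 open → in-quota 30%; Rothland agreement on 13.02: CTH not met. → 30%.
Line C: newsprint → 13.02; uncoated → 13.02.02; in rolls → 13.02.02.01. Scheduled 6%. anti-dumping (Cassovia, 13.02.02): +18%; total 6% + 18% = 24%. → 24%.
Line D: tissue paper → 13.01; uncoated → 13.01.01; in rolls → 13.01.01.01. Scheduled 23%. quota on 13.01.01.01 open → in-quota 14%; Arlenia agreement on 13.01.02.01: 13.01.01.01 not covered. → 14%.
Sum: 30% + 30% + 24% + 14% = 98%.

98%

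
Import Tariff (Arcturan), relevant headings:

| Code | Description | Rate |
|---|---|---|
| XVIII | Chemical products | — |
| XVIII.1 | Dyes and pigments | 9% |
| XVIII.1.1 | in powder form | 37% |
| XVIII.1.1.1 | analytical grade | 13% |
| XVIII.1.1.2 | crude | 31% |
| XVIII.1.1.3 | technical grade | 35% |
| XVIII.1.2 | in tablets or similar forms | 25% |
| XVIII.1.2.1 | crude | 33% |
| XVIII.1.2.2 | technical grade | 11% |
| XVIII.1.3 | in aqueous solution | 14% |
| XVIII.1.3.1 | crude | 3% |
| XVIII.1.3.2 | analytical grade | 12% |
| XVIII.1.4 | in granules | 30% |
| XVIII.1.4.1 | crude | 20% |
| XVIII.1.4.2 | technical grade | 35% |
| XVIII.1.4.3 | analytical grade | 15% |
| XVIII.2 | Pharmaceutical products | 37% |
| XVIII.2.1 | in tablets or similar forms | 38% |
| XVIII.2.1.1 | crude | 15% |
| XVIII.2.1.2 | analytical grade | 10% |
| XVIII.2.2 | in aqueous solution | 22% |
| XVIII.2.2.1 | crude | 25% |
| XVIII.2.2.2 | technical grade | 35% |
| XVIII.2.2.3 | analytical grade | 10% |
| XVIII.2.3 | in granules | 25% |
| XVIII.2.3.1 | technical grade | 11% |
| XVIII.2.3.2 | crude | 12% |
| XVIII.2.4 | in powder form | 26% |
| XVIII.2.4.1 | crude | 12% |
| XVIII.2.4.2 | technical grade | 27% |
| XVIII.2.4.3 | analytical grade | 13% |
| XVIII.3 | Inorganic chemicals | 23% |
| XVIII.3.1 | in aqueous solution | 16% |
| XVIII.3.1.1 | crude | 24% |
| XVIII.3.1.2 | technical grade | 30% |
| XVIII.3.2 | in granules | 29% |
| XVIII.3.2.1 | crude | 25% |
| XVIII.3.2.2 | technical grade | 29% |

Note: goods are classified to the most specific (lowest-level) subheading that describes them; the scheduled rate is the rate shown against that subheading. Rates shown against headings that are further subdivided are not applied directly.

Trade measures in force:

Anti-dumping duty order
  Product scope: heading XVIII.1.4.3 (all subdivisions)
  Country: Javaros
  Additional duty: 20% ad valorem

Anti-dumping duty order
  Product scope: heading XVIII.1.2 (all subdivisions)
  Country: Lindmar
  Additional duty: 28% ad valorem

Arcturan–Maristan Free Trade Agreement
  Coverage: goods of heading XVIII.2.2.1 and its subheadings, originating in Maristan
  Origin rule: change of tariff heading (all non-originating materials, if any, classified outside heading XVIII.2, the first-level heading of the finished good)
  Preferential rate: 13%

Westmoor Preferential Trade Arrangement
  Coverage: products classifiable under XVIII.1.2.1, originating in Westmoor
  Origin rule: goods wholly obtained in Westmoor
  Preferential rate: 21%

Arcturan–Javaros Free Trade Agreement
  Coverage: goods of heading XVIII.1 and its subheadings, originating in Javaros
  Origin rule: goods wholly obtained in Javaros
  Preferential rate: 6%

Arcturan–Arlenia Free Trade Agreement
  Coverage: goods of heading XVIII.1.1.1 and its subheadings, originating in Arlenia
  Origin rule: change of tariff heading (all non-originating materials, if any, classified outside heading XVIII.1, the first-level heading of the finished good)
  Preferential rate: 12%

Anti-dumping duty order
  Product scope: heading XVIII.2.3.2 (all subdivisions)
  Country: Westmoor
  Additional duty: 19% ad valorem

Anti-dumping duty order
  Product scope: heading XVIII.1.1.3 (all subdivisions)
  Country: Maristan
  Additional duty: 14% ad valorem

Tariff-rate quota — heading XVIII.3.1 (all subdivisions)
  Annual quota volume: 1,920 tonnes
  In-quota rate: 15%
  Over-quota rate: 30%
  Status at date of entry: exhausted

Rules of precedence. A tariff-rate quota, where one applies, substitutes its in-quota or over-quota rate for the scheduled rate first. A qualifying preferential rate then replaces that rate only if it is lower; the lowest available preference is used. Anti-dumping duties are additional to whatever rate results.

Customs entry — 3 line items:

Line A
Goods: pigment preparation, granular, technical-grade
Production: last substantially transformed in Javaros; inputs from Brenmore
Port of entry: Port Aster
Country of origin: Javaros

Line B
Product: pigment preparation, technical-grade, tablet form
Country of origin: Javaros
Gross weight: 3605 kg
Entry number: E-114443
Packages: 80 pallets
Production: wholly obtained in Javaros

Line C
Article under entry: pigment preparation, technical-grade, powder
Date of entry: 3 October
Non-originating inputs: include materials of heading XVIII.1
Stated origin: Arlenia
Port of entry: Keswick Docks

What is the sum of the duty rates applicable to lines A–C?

76%

Line A: pigment → XVIII.1; granular → XVIII.1.4; technical-grade → XVIII.1.4.2. Scheduled 35%. Javaros agreement on XVIII.1: not wholly obtained. → 35%.
Line B: pigment → XVIII.1; tablet form → XVIII.1.2; technical-grade → XVIII.1.2.2. Scheduled 11%. Javaros agreement on XVIII.1: wholly obtained → 6% available; preferential 6%. → 6%.
Line C: pigment → XVIII.1; powder → XVIII.1.1; technical-grade → XVIII.1.1.3. Scheduled 35%. Arlenia agreement on XVIII.1.1.1: XVIII.1.1.3 not covered. → 35%.
Sum: 35% + 6% + 35% = 76%.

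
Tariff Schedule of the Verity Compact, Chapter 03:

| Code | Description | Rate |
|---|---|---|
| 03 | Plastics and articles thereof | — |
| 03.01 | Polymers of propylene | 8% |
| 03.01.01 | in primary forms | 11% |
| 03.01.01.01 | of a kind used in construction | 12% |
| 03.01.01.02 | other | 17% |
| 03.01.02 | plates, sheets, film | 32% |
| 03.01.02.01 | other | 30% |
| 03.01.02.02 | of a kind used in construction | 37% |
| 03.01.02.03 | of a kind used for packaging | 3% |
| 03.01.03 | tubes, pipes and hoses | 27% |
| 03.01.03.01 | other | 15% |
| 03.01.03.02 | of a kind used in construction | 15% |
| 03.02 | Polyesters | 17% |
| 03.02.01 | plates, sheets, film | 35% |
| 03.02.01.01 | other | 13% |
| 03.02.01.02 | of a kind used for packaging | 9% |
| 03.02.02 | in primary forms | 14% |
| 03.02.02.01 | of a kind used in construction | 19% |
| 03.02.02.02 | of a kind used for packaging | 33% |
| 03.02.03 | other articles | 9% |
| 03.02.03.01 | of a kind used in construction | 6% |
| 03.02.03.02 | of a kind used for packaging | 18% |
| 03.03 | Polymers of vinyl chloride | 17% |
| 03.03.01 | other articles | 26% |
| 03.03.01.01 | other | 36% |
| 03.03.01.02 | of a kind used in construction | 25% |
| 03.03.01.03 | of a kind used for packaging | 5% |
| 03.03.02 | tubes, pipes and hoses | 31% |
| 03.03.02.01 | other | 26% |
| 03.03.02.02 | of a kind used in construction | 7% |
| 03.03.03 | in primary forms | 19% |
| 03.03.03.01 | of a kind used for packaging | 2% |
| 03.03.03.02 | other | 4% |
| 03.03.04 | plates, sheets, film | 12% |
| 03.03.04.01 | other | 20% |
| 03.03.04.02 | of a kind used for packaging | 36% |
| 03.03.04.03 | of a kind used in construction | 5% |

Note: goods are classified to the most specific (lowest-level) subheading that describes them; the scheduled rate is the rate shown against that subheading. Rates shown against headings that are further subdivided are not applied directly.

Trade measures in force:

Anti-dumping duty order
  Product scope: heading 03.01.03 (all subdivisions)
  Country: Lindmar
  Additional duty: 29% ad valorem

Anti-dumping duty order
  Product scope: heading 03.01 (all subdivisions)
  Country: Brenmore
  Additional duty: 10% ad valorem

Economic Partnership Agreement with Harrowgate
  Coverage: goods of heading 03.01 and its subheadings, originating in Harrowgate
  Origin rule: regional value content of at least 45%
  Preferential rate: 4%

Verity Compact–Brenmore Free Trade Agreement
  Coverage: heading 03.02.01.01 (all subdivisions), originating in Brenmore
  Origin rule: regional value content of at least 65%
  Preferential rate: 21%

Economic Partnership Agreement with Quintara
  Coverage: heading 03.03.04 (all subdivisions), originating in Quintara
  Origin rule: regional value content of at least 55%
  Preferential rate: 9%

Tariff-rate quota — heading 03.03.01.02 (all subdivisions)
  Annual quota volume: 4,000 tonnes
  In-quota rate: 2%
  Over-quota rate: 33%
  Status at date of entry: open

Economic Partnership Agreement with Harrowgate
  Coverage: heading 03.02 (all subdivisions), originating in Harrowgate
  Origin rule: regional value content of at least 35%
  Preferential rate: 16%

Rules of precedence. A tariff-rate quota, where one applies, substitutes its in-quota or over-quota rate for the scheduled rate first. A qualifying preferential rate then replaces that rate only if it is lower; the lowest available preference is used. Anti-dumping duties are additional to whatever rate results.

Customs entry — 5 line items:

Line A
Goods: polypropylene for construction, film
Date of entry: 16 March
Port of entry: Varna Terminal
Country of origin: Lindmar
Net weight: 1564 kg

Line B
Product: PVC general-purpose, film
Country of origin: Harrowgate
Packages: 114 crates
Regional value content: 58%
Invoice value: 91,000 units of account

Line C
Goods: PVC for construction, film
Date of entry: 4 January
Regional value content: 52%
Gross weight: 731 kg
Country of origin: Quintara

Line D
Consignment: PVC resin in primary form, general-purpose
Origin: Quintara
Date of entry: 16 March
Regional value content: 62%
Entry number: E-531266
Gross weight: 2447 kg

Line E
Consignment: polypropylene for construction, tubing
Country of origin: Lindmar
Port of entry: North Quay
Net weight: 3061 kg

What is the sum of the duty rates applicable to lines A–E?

Line A: polypropylene → 03.01; film → 03.01.02; for construction → 03.01.02.02. Scheduled 37%. No special measure applies. → 37%.
Line B: PVC → 03.03; film → 03.03.04; general-purpose → 03.03.04.01. Scheduled 20%. Harrowgate agreement on 03.01: 03.03.04.01 not covered; Harrowgate agreement on 03.02: 03.03.04.01 not covered. → 20%.
Line C: PVC → 03.03; film → 03.03.04; for construction → 03.03.04.03. Scheduled 5%. Quintara agreement on 03.03.04: RVC < 55%. → 5%.
Line D: PVC → 03.03; resin in primary form → 03.03.03; general-purpose → 03.03.03.02. Scheduled 4%. Quintara agreement on 03.03.04: 03.03.03.02 not covered. → 4%.
Line E: polypropylene → 03.01; tubing → 03.01.03; for construction → 03.01.03.02. Scheduled 15%. anti-dumping (Lindmar, 03.01.03): +29%; total 15% + 29% = 44%. → 44%.
Sum: 37% + 20% + 5% + 4% + 44% = 110%.

110%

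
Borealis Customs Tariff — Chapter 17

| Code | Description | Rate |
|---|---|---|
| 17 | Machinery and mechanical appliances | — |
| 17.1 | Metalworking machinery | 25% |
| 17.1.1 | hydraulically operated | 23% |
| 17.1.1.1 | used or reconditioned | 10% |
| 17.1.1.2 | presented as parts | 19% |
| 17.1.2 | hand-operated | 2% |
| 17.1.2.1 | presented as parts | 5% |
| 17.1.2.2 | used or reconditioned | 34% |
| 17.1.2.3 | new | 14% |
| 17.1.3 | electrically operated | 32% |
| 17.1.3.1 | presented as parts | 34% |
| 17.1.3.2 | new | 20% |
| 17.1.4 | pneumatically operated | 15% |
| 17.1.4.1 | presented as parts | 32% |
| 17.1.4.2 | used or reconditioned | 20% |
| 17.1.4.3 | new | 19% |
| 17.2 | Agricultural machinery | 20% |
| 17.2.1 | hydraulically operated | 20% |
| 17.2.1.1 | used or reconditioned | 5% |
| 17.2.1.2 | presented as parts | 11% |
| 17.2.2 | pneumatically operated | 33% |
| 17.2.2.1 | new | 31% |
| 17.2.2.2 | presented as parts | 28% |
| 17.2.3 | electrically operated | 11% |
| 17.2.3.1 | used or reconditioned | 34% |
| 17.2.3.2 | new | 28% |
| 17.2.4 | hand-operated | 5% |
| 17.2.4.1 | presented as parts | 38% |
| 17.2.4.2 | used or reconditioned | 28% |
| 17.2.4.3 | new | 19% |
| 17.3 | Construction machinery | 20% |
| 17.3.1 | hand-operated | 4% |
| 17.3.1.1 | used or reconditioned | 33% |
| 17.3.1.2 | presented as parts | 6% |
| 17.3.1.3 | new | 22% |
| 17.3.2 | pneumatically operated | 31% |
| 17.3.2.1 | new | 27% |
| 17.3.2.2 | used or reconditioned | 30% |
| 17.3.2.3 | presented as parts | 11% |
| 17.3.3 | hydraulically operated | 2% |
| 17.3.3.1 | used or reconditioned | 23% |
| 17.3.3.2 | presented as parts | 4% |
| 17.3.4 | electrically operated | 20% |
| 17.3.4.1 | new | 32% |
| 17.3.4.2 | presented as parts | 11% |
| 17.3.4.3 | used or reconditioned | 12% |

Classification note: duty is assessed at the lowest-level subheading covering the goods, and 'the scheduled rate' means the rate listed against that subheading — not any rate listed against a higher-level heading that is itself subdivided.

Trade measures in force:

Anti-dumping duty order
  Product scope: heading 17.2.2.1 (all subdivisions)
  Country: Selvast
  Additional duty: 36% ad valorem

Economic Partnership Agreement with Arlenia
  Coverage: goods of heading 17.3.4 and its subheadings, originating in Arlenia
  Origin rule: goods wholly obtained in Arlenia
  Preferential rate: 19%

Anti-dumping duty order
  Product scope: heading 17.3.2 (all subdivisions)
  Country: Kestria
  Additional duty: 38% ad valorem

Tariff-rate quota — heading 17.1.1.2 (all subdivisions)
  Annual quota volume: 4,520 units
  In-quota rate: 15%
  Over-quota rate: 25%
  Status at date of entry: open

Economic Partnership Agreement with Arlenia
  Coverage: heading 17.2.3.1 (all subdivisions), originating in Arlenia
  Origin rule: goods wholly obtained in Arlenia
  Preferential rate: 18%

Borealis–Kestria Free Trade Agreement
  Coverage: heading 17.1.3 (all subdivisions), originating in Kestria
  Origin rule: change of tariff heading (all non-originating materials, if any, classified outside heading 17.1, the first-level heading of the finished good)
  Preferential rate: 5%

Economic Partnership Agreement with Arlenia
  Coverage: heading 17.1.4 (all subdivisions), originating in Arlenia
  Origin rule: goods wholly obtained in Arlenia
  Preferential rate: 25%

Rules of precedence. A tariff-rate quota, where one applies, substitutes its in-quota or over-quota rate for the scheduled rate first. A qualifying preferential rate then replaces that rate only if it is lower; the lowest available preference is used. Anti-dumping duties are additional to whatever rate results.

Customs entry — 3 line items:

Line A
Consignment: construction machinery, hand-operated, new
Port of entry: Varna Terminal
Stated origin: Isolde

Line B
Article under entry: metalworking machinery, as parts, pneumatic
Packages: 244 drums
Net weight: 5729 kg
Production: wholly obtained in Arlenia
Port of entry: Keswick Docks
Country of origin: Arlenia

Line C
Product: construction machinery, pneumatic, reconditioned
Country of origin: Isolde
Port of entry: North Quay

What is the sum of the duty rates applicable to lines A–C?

77%

Line A: construction → 17.3; hand-operated → 17.3.1; new → 17.3.1.3. Scheduled 22%. No special measure applies. → 22%.
Line B: metalworking → 17.1; pneumatic → 17.1.4; as parts → 17.1.4.1. Scheduled 32%. Arlenia agreement on 17.3.4: 17.1.4.1 not covered; Arlenia agreement on 17.2.3.1: 17.1.4.1 not covered; Arlenia agreement on 17.1.4: wholly obtained → 25% available; preferential 25%. → 25%.
Line C: construction → 17.3; pneumatic → 17.3.2; reconditioned → 17.3.2.2. Scheduled 30%. No special measure applies. → 30%.
Sum: 22% + 25% + 30% = 77%.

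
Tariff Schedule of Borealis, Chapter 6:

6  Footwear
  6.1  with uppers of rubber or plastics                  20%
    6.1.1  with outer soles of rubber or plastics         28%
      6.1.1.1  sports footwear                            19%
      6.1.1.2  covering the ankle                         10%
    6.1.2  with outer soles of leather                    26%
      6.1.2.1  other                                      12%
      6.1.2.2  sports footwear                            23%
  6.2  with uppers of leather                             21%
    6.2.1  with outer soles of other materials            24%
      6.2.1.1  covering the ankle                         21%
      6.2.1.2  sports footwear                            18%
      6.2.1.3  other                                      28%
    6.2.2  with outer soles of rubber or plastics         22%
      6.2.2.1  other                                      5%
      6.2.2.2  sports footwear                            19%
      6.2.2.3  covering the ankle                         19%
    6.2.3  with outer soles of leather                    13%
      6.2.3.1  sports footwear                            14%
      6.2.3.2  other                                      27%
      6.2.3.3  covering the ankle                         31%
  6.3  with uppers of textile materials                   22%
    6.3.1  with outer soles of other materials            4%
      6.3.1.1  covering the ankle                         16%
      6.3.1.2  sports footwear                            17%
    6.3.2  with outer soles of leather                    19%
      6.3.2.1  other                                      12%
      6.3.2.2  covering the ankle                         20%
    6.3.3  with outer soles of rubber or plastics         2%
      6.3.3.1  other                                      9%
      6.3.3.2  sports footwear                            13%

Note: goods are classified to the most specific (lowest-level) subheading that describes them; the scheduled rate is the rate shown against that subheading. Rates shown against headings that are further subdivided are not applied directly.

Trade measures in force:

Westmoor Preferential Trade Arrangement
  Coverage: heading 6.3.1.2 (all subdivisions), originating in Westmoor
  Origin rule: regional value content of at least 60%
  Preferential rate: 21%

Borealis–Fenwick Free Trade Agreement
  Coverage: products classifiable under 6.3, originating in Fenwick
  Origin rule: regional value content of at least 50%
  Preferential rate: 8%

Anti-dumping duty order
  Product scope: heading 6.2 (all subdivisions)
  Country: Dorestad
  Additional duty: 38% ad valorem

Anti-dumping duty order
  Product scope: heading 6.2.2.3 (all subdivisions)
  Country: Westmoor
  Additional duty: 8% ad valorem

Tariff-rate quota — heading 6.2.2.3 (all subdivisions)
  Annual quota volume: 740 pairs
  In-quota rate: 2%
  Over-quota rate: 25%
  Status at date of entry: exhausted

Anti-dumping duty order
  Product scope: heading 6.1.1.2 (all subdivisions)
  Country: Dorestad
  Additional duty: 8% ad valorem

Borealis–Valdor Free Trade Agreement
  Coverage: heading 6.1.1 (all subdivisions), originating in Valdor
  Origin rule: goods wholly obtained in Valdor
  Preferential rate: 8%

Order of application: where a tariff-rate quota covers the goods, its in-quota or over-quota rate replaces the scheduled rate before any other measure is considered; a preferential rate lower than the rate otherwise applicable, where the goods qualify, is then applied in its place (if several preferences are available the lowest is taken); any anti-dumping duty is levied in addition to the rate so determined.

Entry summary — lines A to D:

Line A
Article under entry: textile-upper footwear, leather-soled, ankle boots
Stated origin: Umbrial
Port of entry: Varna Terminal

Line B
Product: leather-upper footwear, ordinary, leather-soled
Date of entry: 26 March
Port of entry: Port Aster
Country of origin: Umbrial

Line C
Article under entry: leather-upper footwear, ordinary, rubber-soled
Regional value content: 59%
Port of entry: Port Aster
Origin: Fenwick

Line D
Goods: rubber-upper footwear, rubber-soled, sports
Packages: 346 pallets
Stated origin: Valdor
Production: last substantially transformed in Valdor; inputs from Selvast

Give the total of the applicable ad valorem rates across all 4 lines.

Line A: textile-upper → 6.3; leather-soled → 6.3.2; ankle boots → 6.3.2.2. Scheduled 20%. No special measure applies. → 20%.
Line B: leather-upper → 6.2; leather-soled → 6.2.3; ordinary → 6.2.3.2. Scheduled 27%. No special measure applies. → 27%.
Line C: leather-upper → 6.2; rubber-soled → 6.2.2; ordinary → 6.2.2.1. Scheduled 5%. Fenwick agreement on 6.3: 6.2.2.1 not covered. → 5%.
Line D: rubber-upper → 6.1; rubber-soled → 6.1.1; sports → 6.1.1.1. Scheduled 19%. Valdor agreement on 6.1.1: not wholly obtained. → 19%.
Sum: 20% + 27% + 5% + 19% = 71%.

71%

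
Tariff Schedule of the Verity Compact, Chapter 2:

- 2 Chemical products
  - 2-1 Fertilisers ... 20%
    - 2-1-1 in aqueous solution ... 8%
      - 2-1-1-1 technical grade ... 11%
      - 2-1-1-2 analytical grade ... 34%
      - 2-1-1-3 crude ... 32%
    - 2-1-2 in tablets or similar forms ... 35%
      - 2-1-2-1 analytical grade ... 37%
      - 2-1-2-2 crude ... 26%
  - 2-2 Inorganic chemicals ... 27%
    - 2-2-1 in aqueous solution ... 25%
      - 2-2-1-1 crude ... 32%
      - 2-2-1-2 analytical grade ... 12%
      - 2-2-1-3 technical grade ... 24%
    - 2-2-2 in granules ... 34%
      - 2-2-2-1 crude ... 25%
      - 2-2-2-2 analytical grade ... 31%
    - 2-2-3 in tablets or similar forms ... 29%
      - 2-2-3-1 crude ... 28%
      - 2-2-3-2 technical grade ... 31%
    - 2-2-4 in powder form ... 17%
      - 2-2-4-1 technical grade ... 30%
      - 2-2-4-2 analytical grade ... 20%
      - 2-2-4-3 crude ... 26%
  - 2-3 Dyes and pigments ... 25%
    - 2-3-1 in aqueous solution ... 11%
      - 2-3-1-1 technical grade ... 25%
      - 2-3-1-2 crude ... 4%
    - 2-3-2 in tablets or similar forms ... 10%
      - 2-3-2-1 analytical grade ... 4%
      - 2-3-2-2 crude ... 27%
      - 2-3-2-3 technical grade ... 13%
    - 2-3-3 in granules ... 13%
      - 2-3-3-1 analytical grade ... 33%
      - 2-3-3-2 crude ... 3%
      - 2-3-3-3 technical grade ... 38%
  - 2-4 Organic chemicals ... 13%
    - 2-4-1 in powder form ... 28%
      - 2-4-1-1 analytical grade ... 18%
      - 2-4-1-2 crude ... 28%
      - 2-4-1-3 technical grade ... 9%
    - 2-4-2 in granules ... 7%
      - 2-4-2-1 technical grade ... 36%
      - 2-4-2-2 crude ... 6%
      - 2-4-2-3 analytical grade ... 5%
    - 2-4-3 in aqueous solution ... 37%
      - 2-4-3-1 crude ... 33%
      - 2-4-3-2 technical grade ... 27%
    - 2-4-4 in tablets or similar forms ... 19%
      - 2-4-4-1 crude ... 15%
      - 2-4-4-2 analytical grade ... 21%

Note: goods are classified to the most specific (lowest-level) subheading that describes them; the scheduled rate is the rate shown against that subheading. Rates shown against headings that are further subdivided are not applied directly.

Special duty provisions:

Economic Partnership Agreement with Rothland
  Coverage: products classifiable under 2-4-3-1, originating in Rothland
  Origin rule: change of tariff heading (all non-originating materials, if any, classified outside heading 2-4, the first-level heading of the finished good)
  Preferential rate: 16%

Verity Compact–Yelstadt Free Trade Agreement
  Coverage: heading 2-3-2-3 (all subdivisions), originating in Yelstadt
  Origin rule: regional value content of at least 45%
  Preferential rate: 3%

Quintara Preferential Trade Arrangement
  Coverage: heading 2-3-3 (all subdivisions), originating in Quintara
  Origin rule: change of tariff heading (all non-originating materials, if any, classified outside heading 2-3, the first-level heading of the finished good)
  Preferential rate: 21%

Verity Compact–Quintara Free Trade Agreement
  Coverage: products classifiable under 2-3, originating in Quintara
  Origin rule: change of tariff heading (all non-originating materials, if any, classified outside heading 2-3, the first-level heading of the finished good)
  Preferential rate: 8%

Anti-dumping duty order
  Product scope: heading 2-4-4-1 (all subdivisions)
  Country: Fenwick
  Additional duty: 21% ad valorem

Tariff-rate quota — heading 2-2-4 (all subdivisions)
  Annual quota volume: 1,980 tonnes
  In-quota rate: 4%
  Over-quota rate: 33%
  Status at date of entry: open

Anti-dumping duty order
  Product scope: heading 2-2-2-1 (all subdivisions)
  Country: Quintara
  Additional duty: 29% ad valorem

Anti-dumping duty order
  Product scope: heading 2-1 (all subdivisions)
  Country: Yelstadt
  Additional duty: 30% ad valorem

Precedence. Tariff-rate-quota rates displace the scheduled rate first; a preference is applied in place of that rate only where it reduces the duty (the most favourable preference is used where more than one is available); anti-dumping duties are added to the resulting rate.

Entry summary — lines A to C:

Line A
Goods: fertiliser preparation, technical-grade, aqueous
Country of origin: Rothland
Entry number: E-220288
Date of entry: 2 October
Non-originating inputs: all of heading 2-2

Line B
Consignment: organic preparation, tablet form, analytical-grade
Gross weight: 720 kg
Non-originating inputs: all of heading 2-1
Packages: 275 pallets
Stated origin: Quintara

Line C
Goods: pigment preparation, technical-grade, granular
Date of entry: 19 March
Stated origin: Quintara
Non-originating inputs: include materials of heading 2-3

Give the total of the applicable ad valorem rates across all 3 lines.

70%

Line A: fertiliser → 2-1; aqueous → 2-1-1; technical-grade → 2-1-1-1. Scheduled 11%. Rothland agreement on 2-4-3-1: 2-1-1-1 not covered. → 11%.
Line B: organic → 2-4; tablet form → 2-4-4; analytical-grade → 2-4-4-2. Scheduled 21%. Quintara agreement on 2-3-3: 2-4-4-2 not covered; Quintara agreement on 2-3: 2-4-4-2 not covered. → 21%.
Line C: pigment → 2-3; granular → 2-3-3; technical-grade → 2-3-3-3. Scheduled 38%. Quintara agreement on 2-3-3: CTH not met; Quintara agreement on 2-3: CTH not met. → 38%.
Sum: 11% + 21% + 38% = 70%.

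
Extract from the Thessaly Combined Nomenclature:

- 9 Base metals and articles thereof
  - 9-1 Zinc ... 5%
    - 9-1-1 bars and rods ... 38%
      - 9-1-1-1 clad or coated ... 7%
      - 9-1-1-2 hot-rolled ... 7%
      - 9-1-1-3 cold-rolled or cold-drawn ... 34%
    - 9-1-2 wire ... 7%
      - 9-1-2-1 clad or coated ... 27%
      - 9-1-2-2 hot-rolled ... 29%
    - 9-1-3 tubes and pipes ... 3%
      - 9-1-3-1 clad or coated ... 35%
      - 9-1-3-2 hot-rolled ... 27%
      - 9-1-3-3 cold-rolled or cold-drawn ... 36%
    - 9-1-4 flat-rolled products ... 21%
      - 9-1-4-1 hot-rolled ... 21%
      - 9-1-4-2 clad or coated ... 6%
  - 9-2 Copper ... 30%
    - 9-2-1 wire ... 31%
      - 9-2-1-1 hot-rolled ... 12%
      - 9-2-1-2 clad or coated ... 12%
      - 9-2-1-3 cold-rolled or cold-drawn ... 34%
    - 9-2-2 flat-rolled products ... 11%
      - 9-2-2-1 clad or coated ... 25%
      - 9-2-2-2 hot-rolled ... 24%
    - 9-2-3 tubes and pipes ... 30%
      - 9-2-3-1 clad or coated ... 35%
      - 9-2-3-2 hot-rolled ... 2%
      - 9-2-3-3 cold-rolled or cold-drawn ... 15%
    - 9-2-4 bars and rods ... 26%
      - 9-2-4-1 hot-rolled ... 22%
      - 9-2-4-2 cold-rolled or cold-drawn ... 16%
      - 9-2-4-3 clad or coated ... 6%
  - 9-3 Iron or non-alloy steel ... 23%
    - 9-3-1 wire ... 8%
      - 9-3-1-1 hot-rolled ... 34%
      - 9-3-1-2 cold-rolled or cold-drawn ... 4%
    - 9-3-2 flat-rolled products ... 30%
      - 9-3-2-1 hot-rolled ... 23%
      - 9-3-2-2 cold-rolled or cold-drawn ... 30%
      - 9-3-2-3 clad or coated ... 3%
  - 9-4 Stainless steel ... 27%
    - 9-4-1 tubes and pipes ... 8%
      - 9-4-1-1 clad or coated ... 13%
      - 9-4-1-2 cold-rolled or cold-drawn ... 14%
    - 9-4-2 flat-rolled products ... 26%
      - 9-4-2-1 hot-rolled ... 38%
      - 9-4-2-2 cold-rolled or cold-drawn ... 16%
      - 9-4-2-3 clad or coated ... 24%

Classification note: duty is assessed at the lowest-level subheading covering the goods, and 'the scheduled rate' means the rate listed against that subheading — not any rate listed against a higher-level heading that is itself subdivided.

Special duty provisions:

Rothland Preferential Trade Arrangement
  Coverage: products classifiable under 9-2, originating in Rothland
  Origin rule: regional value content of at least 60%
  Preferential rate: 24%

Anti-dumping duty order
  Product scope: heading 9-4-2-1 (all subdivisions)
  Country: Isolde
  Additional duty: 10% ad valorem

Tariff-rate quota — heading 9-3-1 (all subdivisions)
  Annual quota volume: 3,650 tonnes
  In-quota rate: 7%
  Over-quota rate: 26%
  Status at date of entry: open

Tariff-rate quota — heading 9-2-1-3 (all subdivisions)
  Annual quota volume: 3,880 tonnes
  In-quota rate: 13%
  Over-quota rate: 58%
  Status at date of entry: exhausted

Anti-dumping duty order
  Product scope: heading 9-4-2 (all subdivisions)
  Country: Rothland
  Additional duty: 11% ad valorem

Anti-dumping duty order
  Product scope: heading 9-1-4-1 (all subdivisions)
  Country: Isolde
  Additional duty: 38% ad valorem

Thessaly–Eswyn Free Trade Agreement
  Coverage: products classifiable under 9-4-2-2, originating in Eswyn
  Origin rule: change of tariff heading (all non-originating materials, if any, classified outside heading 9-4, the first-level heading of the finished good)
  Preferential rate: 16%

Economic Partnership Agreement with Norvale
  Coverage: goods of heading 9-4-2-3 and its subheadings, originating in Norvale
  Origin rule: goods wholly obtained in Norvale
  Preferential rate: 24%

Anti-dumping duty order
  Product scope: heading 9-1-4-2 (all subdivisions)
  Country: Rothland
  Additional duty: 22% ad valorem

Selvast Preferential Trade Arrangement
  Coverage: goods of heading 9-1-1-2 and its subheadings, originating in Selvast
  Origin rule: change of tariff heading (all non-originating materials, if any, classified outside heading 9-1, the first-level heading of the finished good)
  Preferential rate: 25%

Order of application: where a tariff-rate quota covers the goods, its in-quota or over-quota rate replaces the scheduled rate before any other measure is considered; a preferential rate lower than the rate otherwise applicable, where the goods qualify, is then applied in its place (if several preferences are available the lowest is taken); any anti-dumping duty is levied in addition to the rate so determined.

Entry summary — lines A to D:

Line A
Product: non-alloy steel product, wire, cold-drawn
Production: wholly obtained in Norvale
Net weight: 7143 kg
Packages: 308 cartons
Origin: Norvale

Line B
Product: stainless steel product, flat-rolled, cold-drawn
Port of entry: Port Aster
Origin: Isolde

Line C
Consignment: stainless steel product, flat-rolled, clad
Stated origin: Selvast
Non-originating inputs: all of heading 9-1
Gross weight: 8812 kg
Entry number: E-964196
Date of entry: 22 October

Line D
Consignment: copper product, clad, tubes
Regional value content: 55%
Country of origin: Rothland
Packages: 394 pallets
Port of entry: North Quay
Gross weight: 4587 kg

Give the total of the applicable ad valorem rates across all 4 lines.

Line A: non-alloy steel → 9-3; wire → 9-3-1; cold-drawn → 9-3-1-2. Scheduled 4%. quota on 9-3-1 open → in-quota 7%; Norvale agreement on 9-4-2-3: 9-3-1-2 not covered. → 7%.
Line B: stainless steel → 9-4; flat-rolled → 9-4-2; cold-drawn → 9-4-2-2. Scheduled 16%. No special measure applies. → 16%.
Line C: stainless steel → 9-4; flat-rolled → 9-4-2; clad → 9-4-2-3. Scheduled 24%. Selvast agreement on 9-1-1-2: 9-4-2-3 not covered. → 24%.
Line D: copper → 9-2; tubes → 9-2-3; clad → 9-2-3-1. Scheduled 35%. Rothland agreement on 9-2: RVC < 60%. → 35%.
Sum: 7% + 16% + 24% + 35% = 82%.

82%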